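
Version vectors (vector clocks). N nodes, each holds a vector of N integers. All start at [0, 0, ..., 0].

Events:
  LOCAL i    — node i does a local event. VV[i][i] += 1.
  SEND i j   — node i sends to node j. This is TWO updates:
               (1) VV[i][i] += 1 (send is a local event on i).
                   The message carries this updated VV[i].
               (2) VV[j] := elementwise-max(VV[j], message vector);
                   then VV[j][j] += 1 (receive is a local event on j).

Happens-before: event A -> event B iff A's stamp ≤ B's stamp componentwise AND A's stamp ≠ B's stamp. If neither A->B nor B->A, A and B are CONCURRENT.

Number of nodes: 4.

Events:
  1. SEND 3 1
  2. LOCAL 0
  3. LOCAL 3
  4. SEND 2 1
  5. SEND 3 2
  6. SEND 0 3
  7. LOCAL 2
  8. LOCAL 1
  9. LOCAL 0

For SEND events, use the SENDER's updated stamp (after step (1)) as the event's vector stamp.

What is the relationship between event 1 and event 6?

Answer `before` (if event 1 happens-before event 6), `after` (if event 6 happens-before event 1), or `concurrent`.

Initial: VV[0]=[0, 0, 0, 0]
Initial: VV[1]=[0, 0, 0, 0]
Initial: VV[2]=[0, 0, 0, 0]
Initial: VV[3]=[0, 0, 0, 0]
Event 1: SEND 3->1: VV[3][3]++ -> VV[3]=[0, 0, 0, 1], msg_vec=[0, 0, 0, 1]; VV[1]=max(VV[1],msg_vec) then VV[1][1]++ -> VV[1]=[0, 1, 0, 1]
Event 2: LOCAL 0: VV[0][0]++ -> VV[0]=[1, 0, 0, 0]
Event 3: LOCAL 3: VV[3][3]++ -> VV[3]=[0, 0, 0, 2]
Event 4: SEND 2->1: VV[2][2]++ -> VV[2]=[0, 0, 1, 0], msg_vec=[0, 0, 1, 0]; VV[1]=max(VV[1],msg_vec) then VV[1][1]++ -> VV[1]=[0, 2, 1, 1]
Event 5: SEND 3->2: VV[3][3]++ -> VV[3]=[0, 0, 0, 3], msg_vec=[0, 0, 0, 3]; VV[2]=max(VV[2],msg_vec) then VV[2][2]++ -> VV[2]=[0, 0, 2, 3]
Event 6: SEND 0->3: VV[0][0]++ -> VV[0]=[2, 0, 0, 0], msg_vec=[2, 0, 0, 0]; VV[3]=max(VV[3],msg_vec) then VV[3][3]++ -> VV[3]=[2, 0, 0, 4]
Event 7: LOCAL 2: VV[2][2]++ -> VV[2]=[0, 0, 3, 3]
Event 8: LOCAL 1: VV[1][1]++ -> VV[1]=[0, 3, 1, 1]
Event 9: LOCAL 0: VV[0][0]++ -> VV[0]=[3, 0, 0, 0]
Event 1 stamp: [0, 0, 0, 1]
Event 6 stamp: [2, 0, 0, 0]
[0, 0, 0, 1] <= [2, 0, 0, 0]? False
[2, 0, 0, 0] <= [0, 0, 0, 1]? False
Relation: concurrent

Answer: concurrent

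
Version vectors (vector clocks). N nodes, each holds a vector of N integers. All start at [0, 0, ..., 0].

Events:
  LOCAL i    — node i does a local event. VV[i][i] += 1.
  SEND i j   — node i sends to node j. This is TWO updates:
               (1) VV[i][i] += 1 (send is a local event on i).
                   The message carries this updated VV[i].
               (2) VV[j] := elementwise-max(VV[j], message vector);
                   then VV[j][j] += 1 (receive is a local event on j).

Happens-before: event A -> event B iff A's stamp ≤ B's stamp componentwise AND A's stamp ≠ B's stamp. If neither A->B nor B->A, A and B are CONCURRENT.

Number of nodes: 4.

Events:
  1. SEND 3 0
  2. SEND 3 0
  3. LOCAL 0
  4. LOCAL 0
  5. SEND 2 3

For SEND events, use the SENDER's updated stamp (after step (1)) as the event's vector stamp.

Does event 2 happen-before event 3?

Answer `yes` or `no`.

Initial: VV[0]=[0, 0, 0, 0]
Initial: VV[1]=[0, 0, 0, 0]
Initial: VV[2]=[0, 0, 0, 0]
Initial: VV[3]=[0, 0, 0, 0]
Event 1: SEND 3->0: VV[3][3]++ -> VV[3]=[0, 0, 0, 1], msg_vec=[0, 0, 0, 1]; VV[0]=max(VV[0],msg_vec) then VV[0][0]++ -> VV[0]=[1, 0, 0, 1]
Event 2: SEND 3->0: VV[3][3]++ -> VV[3]=[0, 0, 0, 2], msg_vec=[0, 0, 0, 2]; VV[0]=max(VV[0],msg_vec) then VV[0][0]++ -> VV[0]=[2, 0, 0, 2]
Event 3: LOCAL 0: VV[0][0]++ -> VV[0]=[3, 0, 0, 2]
Event 4: LOCAL 0: VV[0][0]++ -> VV[0]=[4, 0, 0, 2]
Event 5: SEND 2->3: VV[2][2]++ -> VV[2]=[0, 0, 1, 0], msg_vec=[0, 0, 1, 0]; VV[3]=max(VV[3],msg_vec) then VV[3][3]++ -> VV[3]=[0, 0, 1, 3]
Event 2 stamp: [0, 0, 0, 2]
Event 3 stamp: [3, 0, 0, 2]
[0, 0, 0, 2] <= [3, 0, 0, 2]? True. Equal? False. Happens-before: True

Answer: yes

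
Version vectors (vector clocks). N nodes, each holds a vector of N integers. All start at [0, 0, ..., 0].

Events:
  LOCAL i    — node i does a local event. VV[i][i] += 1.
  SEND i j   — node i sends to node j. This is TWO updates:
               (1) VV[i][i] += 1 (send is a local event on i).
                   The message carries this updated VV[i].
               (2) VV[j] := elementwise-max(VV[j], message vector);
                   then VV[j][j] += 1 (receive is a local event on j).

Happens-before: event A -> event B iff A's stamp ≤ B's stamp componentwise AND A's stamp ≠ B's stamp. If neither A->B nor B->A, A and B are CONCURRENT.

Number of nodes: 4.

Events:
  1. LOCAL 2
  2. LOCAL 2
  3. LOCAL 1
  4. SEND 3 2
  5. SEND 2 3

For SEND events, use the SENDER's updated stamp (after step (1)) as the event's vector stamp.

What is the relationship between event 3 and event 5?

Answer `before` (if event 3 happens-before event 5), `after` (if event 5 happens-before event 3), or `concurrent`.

Initial: VV[0]=[0, 0, 0, 0]
Initial: VV[1]=[0, 0, 0, 0]
Initial: VV[2]=[0, 0, 0, 0]
Initial: VV[3]=[0, 0, 0, 0]
Event 1: LOCAL 2: VV[2][2]++ -> VV[2]=[0, 0, 1, 0]
Event 2: LOCAL 2: VV[2][2]++ -> VV[2]=[0, 0, 2, 0]
Event 3: LOCAL 1: VV[1][1]++ -> VV[1]=[0, 1, 0, 0]
Event 4: SEND 3->2: VV[3][3]++ -> VV[3]=[0, 0, 0, 1], msg_vec=[0, 0, 0, 1]; VV[2]=max(VV[2],msg_vec) then VV[2][2]++ -> VV[2]=[0, 0, 3, 1]
Event 5: SEND 2->3: VV[2][2]++ -> VV[2]=[0, 0, 4, 1], msg_vec=[0, 0, 4, 1]; VV[3]=max(VV[3],msg_vec) then VV[3][3]++ -> VV[3]=[0, 0, 4, 2]
Event 3 stamp: [0, 1, 0, 0]
Event 5 stamp: [0, 0, 4, 1]
[0, 1, 0, 0] <= [0, 0, 4, 1]? False
[0, 0, 4, 1] <= [0, 1, 0, 0]? False
Relation: concurrent

Answer: concurrent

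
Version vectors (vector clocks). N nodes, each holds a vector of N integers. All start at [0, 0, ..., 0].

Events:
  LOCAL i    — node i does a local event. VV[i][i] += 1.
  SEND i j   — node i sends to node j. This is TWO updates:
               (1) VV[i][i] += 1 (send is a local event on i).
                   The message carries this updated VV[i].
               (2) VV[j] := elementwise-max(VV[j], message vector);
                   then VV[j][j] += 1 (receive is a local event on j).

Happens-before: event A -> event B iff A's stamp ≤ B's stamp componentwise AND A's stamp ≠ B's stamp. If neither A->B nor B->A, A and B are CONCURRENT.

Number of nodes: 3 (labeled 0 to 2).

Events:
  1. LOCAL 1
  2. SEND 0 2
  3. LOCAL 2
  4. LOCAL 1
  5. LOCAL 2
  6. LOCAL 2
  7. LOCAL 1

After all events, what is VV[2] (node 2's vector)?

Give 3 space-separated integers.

Answer: 1 0 4

Derivation:
Initial: VV[0]=[0, 0, 0]
Initial: VV[1]=[0, 0, 0]
Initial: VV[2]=[0, 0, 0]
Event 1: LOCAL 1: VV[1][1]++ -> VV[1]=[0, 1, 0]
Event 2: SEND 0->2: VV[0][0]++ -> VV[0]=[1, 0, 0], msg_vec=[1, 0, 0]; VV[2]=max(VV[2],msg_vec) then VV[2][2]++ -> VV[2]=[1, 0, 1]
Event 3: LOCAL 2: VV[2][2]++ -> VV[2]=[1, 0, 2]
Event 4: LOCAL 1: VV[1][1]++ -> VV[1]=[0, 2, 0]
Event 5: LOCAL 2: VV[2][2]++ -> VV[2]=[1, 0, 3]
Event 6: LOCAL 2: VV[2][2]++ -> VV[2]=[1, 0, 4]
Event 7: LOCAL 1: VV[1][1]++ -> VV[1]=[0, 3, 0]
Final vectors: VV[0]=[1, 0, 0]; VV[1]=[0, 3, 0]; VV[2]=[1, 0, 4]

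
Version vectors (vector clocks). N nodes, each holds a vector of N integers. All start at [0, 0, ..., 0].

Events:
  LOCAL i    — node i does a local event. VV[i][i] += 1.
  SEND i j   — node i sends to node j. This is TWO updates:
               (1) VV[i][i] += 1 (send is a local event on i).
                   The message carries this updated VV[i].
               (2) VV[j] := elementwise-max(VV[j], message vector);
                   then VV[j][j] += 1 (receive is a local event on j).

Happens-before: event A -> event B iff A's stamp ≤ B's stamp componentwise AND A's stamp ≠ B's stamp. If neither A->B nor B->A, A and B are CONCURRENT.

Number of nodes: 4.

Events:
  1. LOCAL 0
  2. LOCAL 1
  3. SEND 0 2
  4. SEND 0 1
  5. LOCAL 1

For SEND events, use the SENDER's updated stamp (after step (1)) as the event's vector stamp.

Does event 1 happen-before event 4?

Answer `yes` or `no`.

Initial: VV[0]=[0, 0, 0, 0]
Initial: VV[1]=[0, 0, 0, 0]
Initial: VV[2]=[0, 0, 0, 0]
Initial: VV[3]=[0, 0, 0, 0]
Event 1: LOCAL 0: VV[0][0]++ -> VV[0]=[1, 0, 0, 0]
Event 2: LOCAL 1: VV[1][1]++ -> VV[1]=[0, 1, 0, 0]
Event 3: SEND 0->2: VV[0][0]++ -> VV[0]=[2, 0, 0, 0], msg_vec=[2, 0, 0, 0]; VV[2]=max(VV[2],msg_vec) then VV[2][2]++ -> VV[2]=[2, 0, 1, 0]
Event 4: SEND 0->1: VV[0][0]++ -> VV[0]=[3, 0, 0, 0], msg_vec=[3, 0, 0, 0]; VV[1]=max(VV[1],msg_vec) then VV[1][1]++ -> VV[1]=[3, 2, 0, 0]
Event 5: LOCAL 1: VV[1][1]++ -> VV[1]=[3, 3, 0, 0]
Event 1 stamp: [1, 0, 0, 0]
Event 4 stamp: [3, 0, 0, 0]
[1, 0, 0, 0] <= [3, 0, 0, 0]? True. Equal? False. Happens-before: True

Answer: yes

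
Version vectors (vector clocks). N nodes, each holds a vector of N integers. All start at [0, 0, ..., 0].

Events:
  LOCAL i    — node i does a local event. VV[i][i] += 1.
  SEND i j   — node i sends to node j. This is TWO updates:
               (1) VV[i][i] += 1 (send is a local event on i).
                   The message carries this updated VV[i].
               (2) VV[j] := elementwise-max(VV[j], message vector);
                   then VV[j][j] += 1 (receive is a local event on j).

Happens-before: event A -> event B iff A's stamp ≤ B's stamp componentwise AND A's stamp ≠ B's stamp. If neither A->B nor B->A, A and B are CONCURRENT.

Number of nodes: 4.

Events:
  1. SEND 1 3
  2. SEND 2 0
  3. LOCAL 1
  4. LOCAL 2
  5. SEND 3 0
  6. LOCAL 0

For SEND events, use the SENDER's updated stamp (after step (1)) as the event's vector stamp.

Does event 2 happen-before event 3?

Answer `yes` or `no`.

Answer: no

Derivation:
Initial: VV[0]=[0, 0, 0, 0]
Initial: VV[1]=[0, 0, 0, 0]
Initial: VV[2]=[0, 0, 0, 0]
Initial: VV[3]=[0, 0, 0, 0]
Event 1: SEND 1->3: VV[1][1]++ -> VV[1]=[0, 1, 0, 0], msg_vec=[0, 1, 0, 0]; VV[3]=max(VV[3],msg_vec) then VV[3][3]++ -> VV[3]=[0, 1, 0, 1]
Event 2: SEND 2->0: VV[2][2]++ -> VV[2]=[0, 0, 1, 0], msg_vec=[0, 0, 1, 0]; VV[0]=max(VV[0],msg_vec) then VV[0][0]++ -> VV[0]=[1, 0, 1, 0]
Event 3: LOCAL 1: VV[1][1]++ -> VV[1]=[0, 2, 0, 0]
Event 4: LOCAL 2: VV[2][2]++ -> VV[2]=[0, 0, 2, 0]
Event 5: SEND 3->0: VV[3][3]++ -> VV[3]=[0, 1, 0, 2], msg_vec=[0, 1, 0, 2]; VV[0]=max(VV[0],msg_vec) then VV[0][0]++ -> VV[0]=[2, 1, 1, 2]
Event 6: LOCAL 0: VV[0][0]++ -> VV[0]=[3, 1, 1, 2]
Event 2 stamp: [0, 0, 1, 0]
Event 3 stamp: [0, 2, 0, 0]
[0, 0, 1, 0] <= [0, 2, 0, 0]? False. Equal? False. Happens-before: False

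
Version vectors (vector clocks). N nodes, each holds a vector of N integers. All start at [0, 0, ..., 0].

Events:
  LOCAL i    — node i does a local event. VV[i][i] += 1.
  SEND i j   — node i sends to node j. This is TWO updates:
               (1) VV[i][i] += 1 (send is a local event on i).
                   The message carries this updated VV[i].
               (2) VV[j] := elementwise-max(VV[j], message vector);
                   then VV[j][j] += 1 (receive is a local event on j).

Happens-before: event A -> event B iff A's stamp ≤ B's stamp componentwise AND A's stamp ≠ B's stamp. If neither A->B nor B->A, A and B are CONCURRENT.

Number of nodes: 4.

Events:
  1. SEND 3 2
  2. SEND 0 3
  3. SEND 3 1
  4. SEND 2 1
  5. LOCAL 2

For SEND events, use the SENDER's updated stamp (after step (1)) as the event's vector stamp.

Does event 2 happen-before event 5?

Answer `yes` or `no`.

Answer: no

Derivation:
Initial: VV[0]=[0, 0, 0, 0]
Initial: VV[1]=[0, 0, 0, 0]
Initial: VV[2]=[0, 0, 0, 0]
Initial: VV[3]=[0, 0, 0, 0]
Event 1: SEND 3->2: VV[3][3]++ -> VV[3]=[0, 0, 0, 1], msg_vec=[0, 0, 0, 1]; VV[2]=max(VV[2],msg_vec) then VV[2][2]++ -> VV[2]=[0, 0, 1, 1]
Event 2: SEND 0->3: VV[0][0]++ -> VV[0]=[1, 0, 0, 0], msg_vec=[1, 0, 0, 0]; VV[3]=max(VV[3],msg_vec) then VV[3][3]++ -> VV[3]=[1, 0, 0, 2]
Event 3: SEND 3->1: VV[3][3]++ -> VV[3]=[1, 0, 0, 3], msg_vec=[1, 0, 0, 3]; VV[1]=max(VV[1],msg_vec) then VV[1][1]++ -> VV[1]=[1, 1, 0, 3]
Event 4: SEND 2->1: VV[2][2]++ -> VV[2]=[0, 0, 2, 1], msg_vec=[0, 0, 2, 1]; VV[1]=max(VV[1],msg_vec) then VV[1][1]++ -> VV[1]=[1, 2, 2, 3]
Event 5: LOCAL 2: VV[2][2]++ -> VV[2]=[0, 0, 3, 1]
Event 2 stamp: [1, 0, 0, 0]
Event 5 stamp: [0, 0, 3, 1]
[1, 0, 0, 0] <= [0, 0, 3, 1]? False. Equal? False. Happens-before: False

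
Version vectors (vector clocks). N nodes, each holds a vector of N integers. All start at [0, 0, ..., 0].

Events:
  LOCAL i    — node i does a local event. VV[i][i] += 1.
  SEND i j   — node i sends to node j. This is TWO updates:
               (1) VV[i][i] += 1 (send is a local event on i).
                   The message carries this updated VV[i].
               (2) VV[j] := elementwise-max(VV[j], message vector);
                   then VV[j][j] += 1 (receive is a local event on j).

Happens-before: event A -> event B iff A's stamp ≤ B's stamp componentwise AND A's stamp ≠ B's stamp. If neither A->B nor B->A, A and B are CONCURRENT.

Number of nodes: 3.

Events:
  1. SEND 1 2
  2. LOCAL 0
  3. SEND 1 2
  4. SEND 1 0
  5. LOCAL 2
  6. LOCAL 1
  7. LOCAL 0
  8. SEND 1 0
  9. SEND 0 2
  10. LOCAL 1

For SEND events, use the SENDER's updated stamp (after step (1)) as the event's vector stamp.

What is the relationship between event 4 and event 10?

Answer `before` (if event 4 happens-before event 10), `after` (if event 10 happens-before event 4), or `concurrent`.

Answer: before

Derivation:
Initial: VV[0]=[0, 0, 0]
Initial: VV[1]=[0, 0, 0]
Initial: VV[2]=[0, 0, 0]
Event 1: SEND 1->2: VV[1][1]++ -> VV[1]=[0, 1, 0], msg_vec=[0, 1, 0]; VV[2]=max(VV[2],msg_vec) then VV[2][2]++ -> VV[2]=[0, 1, 1]
Event 2: LOCAL 0: VV[0][0]++ -> VV[0]=[1, 0, 0]
Event 3: SEND 1->2: VV[1][1]++ -> VV[1]=[0, 2, 0], msg_vec=[0, 2, 0]; VV[2]=max(VV[2],msg_vec) then VV[2][2]++ -> VV[2]=[0, 2, 2]
Event 4: SEND 1->0: VV[1][1]++ -> VV[1]=[0, 3, 0], msg_vec=[0, 3, 0]; VV[0]=max(VV[0],msg_vec) then VV[0][0]++ -> VV[0]=[2, 3, 0]
Event 5: LOCAL 2: VV[2][2]++ -> VV[2]=[0, 2, 3]
Event 6: LOCAL 1: VV[1][1]++ -> VV[1]=[0, 4, 0]
Event 7: LOCAL 0: VV[0][0]++ -> VV[0]=[3, 3, 0]
Event 8: SEND 1->0: VV[1][1]++ -> VV[1]=[0, 5, 0], msg_vec=[0, 5, 0]; VV[0]=max(VV[0],msg_vec) then VV[0][0]++ -> VV[0]=[4, 5, 0]
Event 9: SEND 0->2: VV[0][0]++ -> VV[0]=[5, 5, 0], msg_vec=[5, 5, 0]; VV[2]=max(VV[2],msg_vec) then VV[2][2]++ -> VV[2]=[5, 5, 4]
Event 10: LOCAL 1: VV[1][1]++ -> VV[1]=[0, 6, 0]
Event 4 stamp: [0, 3, 0]
Event 10 stamp: [0, 6, 0]
[0, 3, 0] <= [0, 6, 0]? True
[0, 6, 0] <= [0, 3, 0]? False
Relation: before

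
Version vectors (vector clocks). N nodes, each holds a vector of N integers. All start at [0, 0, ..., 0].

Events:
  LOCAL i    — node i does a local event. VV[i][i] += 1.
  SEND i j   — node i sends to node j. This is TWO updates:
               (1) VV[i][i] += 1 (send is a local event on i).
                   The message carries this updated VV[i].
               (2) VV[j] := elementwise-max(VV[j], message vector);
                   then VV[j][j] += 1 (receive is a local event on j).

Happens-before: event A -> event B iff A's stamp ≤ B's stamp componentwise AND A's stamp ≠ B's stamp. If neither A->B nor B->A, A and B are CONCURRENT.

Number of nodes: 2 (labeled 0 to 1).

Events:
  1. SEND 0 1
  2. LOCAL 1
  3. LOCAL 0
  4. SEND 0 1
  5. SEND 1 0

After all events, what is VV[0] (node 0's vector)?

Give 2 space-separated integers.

Answer: 4 4

Derivation:
Initial: VV[0]=[0, 0]
Initial: VV[1]=[0, 0]
Event 1: SEND 0->1: VV[0][0]++ -> VV[0]=[1, 0], msg_vec=[1, 0]; VV[1]=max(VV[1],msg_vec) then VV[1][1]++ -> VV[1]=[1, 1]
Event 2: LOCAL 1: VV[1][1]++ -> VV[1]=[1, 2]
Event 3: LOCAL 0: VV[0][0]++ -> VV[0]=[2, 0]
Event 4: SEND 0->1: VV[0][0]++ -> VV[0]=[3, 0], msg_vec=[3, 0]; VV[1]=max(VV[1],msg_vec) then VV[1][1]++ -> VV[1]=[3, 3]
Event 5: SEND 1->0: VV[1][1]++ -> VV[1]=[3, 4], msg_vec=[3, 4]; VV[0]=max(VV[0],msg_vec) then VV[0][0]++ -> VV[0]=[4, 4]
Final vectors: VV[0]=[4, 4]; VV[1]=[3, 4]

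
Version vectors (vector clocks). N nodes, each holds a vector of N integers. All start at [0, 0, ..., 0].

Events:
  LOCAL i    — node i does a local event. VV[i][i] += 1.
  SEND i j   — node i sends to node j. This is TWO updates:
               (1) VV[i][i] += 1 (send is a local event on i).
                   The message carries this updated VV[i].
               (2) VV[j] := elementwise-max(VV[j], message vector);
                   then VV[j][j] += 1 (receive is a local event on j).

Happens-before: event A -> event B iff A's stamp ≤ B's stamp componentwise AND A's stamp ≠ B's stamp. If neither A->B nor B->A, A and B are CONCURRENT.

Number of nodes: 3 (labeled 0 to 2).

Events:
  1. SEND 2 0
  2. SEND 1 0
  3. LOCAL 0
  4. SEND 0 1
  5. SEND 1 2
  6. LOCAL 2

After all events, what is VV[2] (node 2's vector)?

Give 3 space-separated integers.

Initial: VV[0]=[0, 0, 0]
Initial: VV[1]=[0, 0, 0]
Initial: VV[2]=[0, 0, 0]
Event 1: SEND 2->0: VV[2][2]++ -> VV[2]=[0, 0, 1], msg_vec=[0, 0, 1]; VV[0]=max(VV[0],msg_vec) then VV[0][0]++ -> VV[0]=[1, 0, 1]
Event 2: SEND 1->0: VV[1][1]++ -> VV[1]=[0, 1, 0], msg_vec=[0, 1, 0]; VV[0]=max(VV[0],msg_vec) then VV[0][0]++ -> VV[0]=[2, 1, 1]
Event 3: LOCAL 0: VV[0][0]++ -> VV[0]=[3, 1, 1]
Event 4: SEND 0->1: VV[0][0]++ -> VV[0]=[4, 1, 1], msg_vec=[4, 1, 1]; VV[1]=max(VV[1],msg_vec) then VV[1][1]++ -> VV[1]=[4, 2, 1]
Event 5: SEND 1->2: VV[1][1]++ -> VV[1]=[4, 3, 1], msg_vec=[4, 3, 1]; VV[2]=max(VV[2],msg_vec) then VV[2][2]++ -> VV[2]=[4, 3, 2]
Event 6: LOCAL 2: VV[2][2]++ -> VV[2]=[4, 3, 3]
Final vectors: VV[0]=[4, 1, 1]; VV[1]=[4, 3, 1]; VV[2]=[4, 3, 3]

Answer: 4 3 3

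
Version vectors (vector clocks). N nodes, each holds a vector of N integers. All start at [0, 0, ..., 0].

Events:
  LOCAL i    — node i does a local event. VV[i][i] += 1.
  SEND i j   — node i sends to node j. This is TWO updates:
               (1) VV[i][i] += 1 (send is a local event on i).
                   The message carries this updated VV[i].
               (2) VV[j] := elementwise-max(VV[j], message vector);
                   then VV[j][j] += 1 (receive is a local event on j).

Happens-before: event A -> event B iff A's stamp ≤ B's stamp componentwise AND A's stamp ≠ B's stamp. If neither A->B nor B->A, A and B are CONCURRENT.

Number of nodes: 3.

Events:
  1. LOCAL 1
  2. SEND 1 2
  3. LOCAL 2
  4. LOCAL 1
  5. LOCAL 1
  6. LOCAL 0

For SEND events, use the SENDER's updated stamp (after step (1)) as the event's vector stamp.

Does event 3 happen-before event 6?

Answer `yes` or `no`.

Answer: no

Derivation:
Initial: VV[0]=[0, 0, 0]
Initial: VV[1]=[0, 0, 0]
Initial: VV[2]=[0, 0, 0]
Event 1: LOCAL 1: VV[1][1]++ -> VV[1]=[0, 1, 0]
Event 2: SEND 1->2: VV[1][1]++ -> VV[1]=[0, 2, 0], msg_vec=[0, 2, 0]; VV[2]=max(VV[2],msg_vec) then VV[2][2]++ -> VV[2]=[0, 2, 1]
Event 3: LOCAL 2: VV[2][2]++ -> VV[2]=[0, 2, 2]
Event 4: LOCAL 1: VV[1][1]++ -> VV[1]=[0, 3, 0]
Event 5: LOCAL 1: VV[1][1]++ -> VV[1]=[0, 4, 0]
Event 6: LOCAL 0: VV[0][0]++ -> VV[0]=[1, 0, 0]
Event 3 stamp: [0, 2, 2]
Event 6 stamp: [1, 0, 0]
[0, 2, 2] <= [1, 0, 0]? False. Equal? False. Happens-before: False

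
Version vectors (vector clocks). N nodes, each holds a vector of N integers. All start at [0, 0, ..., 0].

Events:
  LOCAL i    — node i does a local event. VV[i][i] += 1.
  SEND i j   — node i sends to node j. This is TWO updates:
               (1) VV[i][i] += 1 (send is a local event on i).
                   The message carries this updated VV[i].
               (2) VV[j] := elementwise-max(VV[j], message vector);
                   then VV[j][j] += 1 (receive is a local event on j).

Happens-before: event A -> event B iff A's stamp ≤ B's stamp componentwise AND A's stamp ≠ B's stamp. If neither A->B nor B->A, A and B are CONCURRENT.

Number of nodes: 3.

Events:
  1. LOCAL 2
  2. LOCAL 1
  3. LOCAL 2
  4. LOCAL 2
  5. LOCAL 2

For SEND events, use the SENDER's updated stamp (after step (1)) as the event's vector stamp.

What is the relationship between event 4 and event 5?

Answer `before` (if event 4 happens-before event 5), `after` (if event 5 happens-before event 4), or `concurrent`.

Answer: before

Derivation:
Initial: VV[0]=[0, 0, 0]
Initial: VV[1]=[0, 0, 0]
Initial: VV[2]=[0, 0, 0]
Event 1: LOCAL 2: VV[2][2]++ -> VV[2]=[0, 0, 1]
Event 2: LOCAL 1: VV[1][1]++ -> VV[1]=[0, 1, 0]
Event 3: LOCAL 2: VV[2][2]++ -> VV[2]=[0, 0, 2]
Event 4: LOCAL 2: VV[2][2]++ -> VV[2]=[0, 0, 3]
Event 5: LOCAL 2: VV[2][2]++ -> VV[2]=[0, 0, 4]
Event 4 stamp: [0, 0, 3]
Event 5 stamp: [0, 0, 4]
[0, 0, 3] <= [0, 0, 4]? True
[0, 0, 4] <= [0, 0, 3]? False
Relation: before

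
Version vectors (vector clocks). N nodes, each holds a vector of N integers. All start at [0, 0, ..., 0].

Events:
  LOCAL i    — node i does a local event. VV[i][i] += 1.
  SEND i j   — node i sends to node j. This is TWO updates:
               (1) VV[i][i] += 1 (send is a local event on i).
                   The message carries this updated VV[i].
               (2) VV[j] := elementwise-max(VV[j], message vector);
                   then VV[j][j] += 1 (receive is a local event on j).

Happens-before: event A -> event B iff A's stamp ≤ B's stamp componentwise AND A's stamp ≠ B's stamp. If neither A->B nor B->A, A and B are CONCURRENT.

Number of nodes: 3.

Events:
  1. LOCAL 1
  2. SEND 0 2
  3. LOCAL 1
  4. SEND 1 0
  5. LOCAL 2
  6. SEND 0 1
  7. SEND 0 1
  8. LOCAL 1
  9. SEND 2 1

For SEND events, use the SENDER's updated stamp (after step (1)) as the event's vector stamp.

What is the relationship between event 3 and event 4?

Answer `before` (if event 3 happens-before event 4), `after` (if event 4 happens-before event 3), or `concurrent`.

Initial: VV[0]=[0, 0, 0]
Initial: VV[1]=[0, 0, 0]
Initial: VV[2]=[0, 0, 0]
Event 1: LOCAL 1: VV[1][1]++ -> VV[1]=[0, 1, 0]
Event 2: SEND 0->2: VV[0][0]++ -> VV[0]=[1, 0, 0], msg_vec=[1, 0, 0]; VV[2]=max(VV[2],msg_vec) then VV[2][2]++ -> VV[2]=[1, 0, 1]
Event 3: LOCAL 1: VV[1][1]++ -> VV[1]=[0, 2, 0]
Event 4: SEND 1->0: VV[1][1]++ -> VV[1]=[0, 3, 0], msg_vec=[0, 3, 0]; VV[0]=max(VV[0],msg_vec) then VV[0][0]++ -> VV[0]=[2, 3, 0]
Event 5: LOCAL 2: VV[2][2]++ -> VV[2]=[1, 0, 2]
Event 6: SEND 0->1: VV[0][0]++ -> VV[0]=[3, 3, 0], msg_vec=[3, 3, 0]; VV[1]=max(VV[1],msg_vec) then VV[1][1]++ -> VV[1]=[3, 4, 0]
Event 7: SEND 0->1: VV[0][0]++ -> VV[0]=[4, 3, 0], msg_vec=[4, 3, 0]; VV[1]=max(VV[1],msg_vec) then VV[1][1]++ -> VV[1]=[4, 5, 0]
Event 8: LOCAL 1: VV[1][1]++ -> VV[1]=[4, 6, 0]
Event 9: SEND 2->1: VV[2][2]++ -> VV[2]=[1, 0, 3], msg_vec=[1, 0, 3]; VV[1]=max(VV[1],msg_vec) then VV[1][1]++ -> VV[1]=[4, 7, 3]
Event 3 stamp: [0, 2, 0]
Event 4 stamp: [0, 3, 0]
[0, 2, 0] <= [0, 3, 0]? True
[0, 3, 0] <= [0, 2, 0]? False
Relation: before

Answer: before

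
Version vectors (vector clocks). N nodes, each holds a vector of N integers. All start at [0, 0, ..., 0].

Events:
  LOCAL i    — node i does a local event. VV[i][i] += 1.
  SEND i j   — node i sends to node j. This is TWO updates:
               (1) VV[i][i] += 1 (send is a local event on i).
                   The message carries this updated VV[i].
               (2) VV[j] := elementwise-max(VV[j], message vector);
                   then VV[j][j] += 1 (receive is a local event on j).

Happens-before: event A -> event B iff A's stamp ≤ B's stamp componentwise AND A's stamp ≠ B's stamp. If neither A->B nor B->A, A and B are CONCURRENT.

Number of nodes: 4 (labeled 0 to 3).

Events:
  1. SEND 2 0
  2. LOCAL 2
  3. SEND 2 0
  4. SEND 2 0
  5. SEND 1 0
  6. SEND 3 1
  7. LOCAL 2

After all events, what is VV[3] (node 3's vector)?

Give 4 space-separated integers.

Initial: VV[0]=[0, 0, 0, 0]
Initial: VV[1]=[0, 0, 0, 0]
Initial: VV[2]=[0, 0, 0, 0]
Initial: VV[3]=[0, 0, 0, 0]
Event 1: SEND 2->0: VV[2][2]++ -> VV[2]=[0, 0, 1, 0], msg_vec=[0, 0, 1, 0]; VV[0]=max(VV[0],msg_vec) then VV[0][0]++ -> VV[0]=[1, 0, 1, 0]
Event 2: LOCAL 2: VV[2][2]++ -> VV[2]=[0, 0, 2, 0]
Event 3: SEND 2->0: VV[2][2]++ -> VV[2]=[0, 0, 3, 0], msg_vec=[0, 0, 3, 0]; VV[0]=max(VV[0],msg_vec) then VV[0][0]++ -> VV[0]=[2, 0, 3, 0]
Event 4: SEND 2->0: VV[2][2]++ -> VV[2]=[0, 0, 4, 0], msg_vec=[0, 0, 4, 0]; VV[0]=max(VV[0],msg_vec) then VV[0][0]++ -> VV[0]=[3, 0, 4, 0]
Event 5: SEND 1->0: VV[1][1]++ -> VV[1]=[0, 1, 0, 0], msg_vec=[0, 1, 0, 0]; VV[0]=max(VV[0],msg_vec) then VV[0][0]++ -> VV[0]=[4, 1, 4, 0]
Event 6: SEND 3->1: VV[3][3]++ -> VV[3]=[0, 0, 0, 1], msg_vec=[0, 0, 0, 1]; VV[1]=max(VV[1],msg_vec) then VV[1][1]++ -> VV[1]=[0, 2, 0, 1]
Event 7: LOCAL 2: VV[2][2]++ -> VV[2]=[0, 0, 5, 0]
Final vectors: VV[0]=[4, 1, 4, 0]; VV[1]=[0, 2, 0, 1]; VV[2]=[0, 0, 5, 0]; VV[3]=[0, 0, 0, 1]

Answer: 0 0 0 1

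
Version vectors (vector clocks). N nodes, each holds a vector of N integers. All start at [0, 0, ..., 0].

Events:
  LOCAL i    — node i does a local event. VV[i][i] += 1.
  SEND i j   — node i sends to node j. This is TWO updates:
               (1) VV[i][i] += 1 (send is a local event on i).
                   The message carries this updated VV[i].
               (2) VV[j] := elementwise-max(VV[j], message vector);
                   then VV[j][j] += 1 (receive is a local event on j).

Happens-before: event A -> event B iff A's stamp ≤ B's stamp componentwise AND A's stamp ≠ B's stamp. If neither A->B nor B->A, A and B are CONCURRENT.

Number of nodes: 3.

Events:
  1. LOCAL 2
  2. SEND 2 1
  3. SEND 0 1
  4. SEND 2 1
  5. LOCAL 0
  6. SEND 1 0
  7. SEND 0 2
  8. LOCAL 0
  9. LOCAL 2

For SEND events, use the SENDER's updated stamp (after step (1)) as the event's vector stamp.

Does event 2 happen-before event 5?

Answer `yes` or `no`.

Initial: VV[0]=[0, 0, 0]
Initial: VV[1]=[0, 0, 0]
Initial: VV[2]=[0, 0, 0]
Event 1: LOCAL 2: VV[2][2]++ -> VV[2]=[0, 0, 1]
Event 2: SEND 2->1: VV[2][2]++ -> VV[2]=[0, 0, 2], msg_vec=[0, 0, 2]; VV[1]=max(VV[1],msg_vec) then VV[1][1]++ -> VV[1]=[0, 1, 2]
Event 3: SEND 0->1: VV[0][0]++ -> VV[0]=[1, 0, 0], msg_vec=[1, 0, 0]; VV[1]=max(VV[1],msg_vec) then VV[1][1]++ -> VV[1]=[1, 2, 2]
Event 4: SEND 2->1: VV[2][2]++ -> VV[2]=[0, 0, 3], msg_vec=[0, 0, 3]; VV[1]=max(VV[1],msg_vec) then VV[1][1]++ -> VV[1]=[1, 3, 3]
Event 5: LOCAL 0: VV[0][0]++ -> VV[0]=[2, 0, 0]
Event 6: SEND 1->0: VV[1][1]++ -> VV[1]=[1, 4, 3], msg_vec=[1, 4, 3]; VV[0]=max(VV[0],msg_vec) then VV[0][0]++ -> VV[0]=[3, 4, 3]
Event 7: SEND 0->2: VV[0][0]++ -> VV[0]=[4, 4, 3], msg_vec=[4, 4, 3]; VV[2]=max(VV[2],msg_vec) then VV[2][2]++ -> VV[2]=[4, 4, 4]
Event 8: LOCAL 0: VV[0][0]++ -> VV[0]=[5, 4, 3]
Event 9: LOCAL 2: VV[2][2]++ -> VV[2]=[4, 4, 5]
Event 2 stamp: [0, 0, 2]
Event 5 stamp: [2, 0, 0]
[0, 0, 2] <= [2, 0, 0]? False. Equal? False. Happens-before: False

Answer: no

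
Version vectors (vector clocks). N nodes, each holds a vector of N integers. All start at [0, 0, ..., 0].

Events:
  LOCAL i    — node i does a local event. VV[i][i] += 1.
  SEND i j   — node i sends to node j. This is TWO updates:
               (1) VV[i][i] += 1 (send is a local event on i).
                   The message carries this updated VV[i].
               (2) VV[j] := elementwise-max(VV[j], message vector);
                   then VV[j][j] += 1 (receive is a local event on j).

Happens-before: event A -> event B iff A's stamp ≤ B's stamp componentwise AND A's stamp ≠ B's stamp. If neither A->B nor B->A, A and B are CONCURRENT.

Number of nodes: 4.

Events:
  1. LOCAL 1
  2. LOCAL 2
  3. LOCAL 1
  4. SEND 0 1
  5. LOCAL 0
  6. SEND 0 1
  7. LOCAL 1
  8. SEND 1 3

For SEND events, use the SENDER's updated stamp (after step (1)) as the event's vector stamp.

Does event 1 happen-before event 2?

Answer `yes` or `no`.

Answer: no

Derivation:
Initial: VV[0]=[0, 0, 0, 0]
Initial: VV[1]=[0, 0, 0, 0]
Initial: VV[2]=[0, 0, 0, 0]
Initial: VV[3]=[0, 0, 0, 0]
Event 1: LOCAL 1: VV[1][1]++ -> VV[1]=[0, 1, 0, 0]
Event 2: LOCAL 2: VV[2][2]++ -> VV[2]=[0, 0, 1, 0]
Event 3: LOCAL 1: VV[1][1]++ -> VV[1]=[0, 2, 0, 0]
Event 4: SEND 0->1: VV[0][0]++ -> VV[0]=[1, 0, 0, 0], msg_vec=[1, 0, 0, 0]; VV[1]=max(VV[1],msg_vec) then VV[1][1]++ -> VV[1]=[1, 3, 0, 0]
Event 5: LOCAL 0: VV[0][0]++ -> VV[0]=[2, 0, 0, 0]
Event 6: SEND 0->1: VV[0][0]++ -> VV[0]=[3, 0, 0, 0], msg_vec=[3, 0, 0, 0]; VV[1]=max(VV[1],msg_vec) then VV[1][1]++ -> VV[1]=[3, 4, 0, 0]
Event 7: LOCAL 1: VV[1][1]++ -> VV[1]=[3, 5, 0, 0]
Event 8: SEND 1->3: VV[1][1]++ -> VV[1]=[3, 6, 0, 0], msg_vec=[3, 6, 0, 0]; VV[3]=max(VV[3],msg_vec) then VV[3][3]++ -> VV[3]=[3, 6, 0, 1]
Event 1 stamp: [0, 1, 0, 0]
Event 2 stamp: [0, 0, 1, 0]
[0, 1, 0, 0] <= [0, 0, 1, 0]? False. Equal? False. Happens-before: False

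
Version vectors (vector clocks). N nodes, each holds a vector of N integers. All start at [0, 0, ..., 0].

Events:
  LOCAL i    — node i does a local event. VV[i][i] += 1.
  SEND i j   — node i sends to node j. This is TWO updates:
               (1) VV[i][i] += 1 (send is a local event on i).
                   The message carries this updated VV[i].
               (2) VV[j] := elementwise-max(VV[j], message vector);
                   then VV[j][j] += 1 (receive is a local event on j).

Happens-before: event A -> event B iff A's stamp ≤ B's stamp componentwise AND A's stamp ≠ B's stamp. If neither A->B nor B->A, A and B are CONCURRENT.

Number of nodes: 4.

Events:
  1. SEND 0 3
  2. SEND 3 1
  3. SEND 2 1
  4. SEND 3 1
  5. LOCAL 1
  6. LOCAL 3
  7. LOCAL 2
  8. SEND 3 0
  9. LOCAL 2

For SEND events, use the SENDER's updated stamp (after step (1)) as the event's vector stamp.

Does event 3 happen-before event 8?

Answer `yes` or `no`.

Answer: no

Derivation:
Initial: VV[0]=[0, 0, 0, 0]
Initial: VV[1]=[0, 0, 0, 0]
Initial: VV[2]=[0, 0, 0, 0]
Initial: VV[3]=[0, 0, 0, 0]
Event 1: SEND 0->3: VV[0][0]++ -> VV[0]=[1, 0, 0, 0], msg_vec=[1, 0, 0, 0]; VV[3]=max(VV[3],msg_vec) then VV[3][3]++ -> VV[3]=[1, 0, 0, 1]
Event 2: SEND 3->1: VV[3][3]++ -> VV[3]=[1, 0, 0, 2], msg_vec=[1, 0, 0, 2]; VV[1]=max(VV[1],msg_vec) then VV[1][1]++ -> VV[1]=[1, 1, 0, 2]
Event 3: SEND 2->1: VV[2][2]++ -> VV[2]=[0, 0, 1, 0], msg_vec=[0, 0, 1, 0]; VV[1]=max(VV[1],msg_vec) then VV[1][1]++ -> VV[1]=[1, 2, 1, 2]
Event 4: SEND 3->1: VV[3][3]++ -> VV[3]=[1, 0, 0, 3], msg_vec=[1, 0, 0, 3]; VV[1]=max(VV[1],msg_vec) then VV[1][1]++ -> VV[1]=[1, 3, 1, 3]
Event 5: LOCAL 1: VV[1][1]++ -> VV[1]=[1, 4, 1, 3]
Event 6: LOCAL 3: VV[3][3]++ -> VV[3]=[1, 0, 0, 4]
Event 7: LOCAL 2: VV[2][2]++ -> VV[2]=[0, 0, 2, 0]
Event 8: SEND 3->0: VV[3][3]++ -> VV[3]=[1, 0, 0, 5], msg_vec=[1, 0, 0, 5]; VV[0]=max(VV[0],msg_vec) then VV[0][0]++ -> VV[0]=[2, 0, 0, 5]
Event 9: LOCAL 2: VV[2][2]++ -> VV[2]=[0, 0, 3, 0]
Event 3 stamp: [0, 0, 1, 0]
Event 8 stamp: [1, 0, 0, 5]
[0, 0, 1, 0] <= [1, 0, 0, 5]? False. Equal? False. Happens-before: False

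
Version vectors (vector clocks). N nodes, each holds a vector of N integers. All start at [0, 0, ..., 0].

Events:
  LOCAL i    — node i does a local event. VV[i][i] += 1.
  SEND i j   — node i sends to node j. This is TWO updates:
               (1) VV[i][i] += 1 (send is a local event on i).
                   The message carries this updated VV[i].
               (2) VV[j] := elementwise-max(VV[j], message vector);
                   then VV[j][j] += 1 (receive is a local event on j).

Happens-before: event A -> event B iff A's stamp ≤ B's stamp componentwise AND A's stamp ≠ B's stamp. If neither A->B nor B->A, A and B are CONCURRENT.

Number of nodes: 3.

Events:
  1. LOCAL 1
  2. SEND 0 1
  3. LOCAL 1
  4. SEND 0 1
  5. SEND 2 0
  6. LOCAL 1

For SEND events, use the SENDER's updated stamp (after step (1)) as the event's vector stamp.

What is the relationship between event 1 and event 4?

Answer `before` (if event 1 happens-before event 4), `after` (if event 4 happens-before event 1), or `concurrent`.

Initial: VV[0]=[0, 0, 0]
Initial: VV[1]=[0, 0, 0]
Initial: VV[2]=[0, 0, 0]
Event 1: LOCAL 1: VV[1][1]++ -> VV[1]=[0, 1, 0]
Event 2: SEND 0->1: VV[0][0]++ -> VV[0]=[1, 0, 0], msg_vec=[1, 0, 0]; VV[1]=max(VV[1],msg_vec) then VV[1][1]++ -> VV[1]=[1, 2, 0]
Event 3: LOCAL 1: VV[1][1]++ -> VV[1]=[1, 3, 0]
Event 4: SEND 0->1: VV[0][0]++ -> VV[0]=[2, 0, 0], msg_vec=[2, 0, 0]; VV[1]=max(VV[1],msg_vec) then VV[1][1]++ -> VV[1]=[2, 4, 0]
Event 5: SEND 2->0: VV[2][2]++ -> VV[2]=[0, 0, 1], msg_vec=[0, 0, 1]; VV[0]=max(VV[0],msg_vec) then VV[0][0]++ -> VV[0]=[3, 0, 1]
Event 6: LOCAL 1: VV[1][1]++ -> VV[1]=[2, 5, 0]
Event 1 stamp: [0, 1, 0]
Event 4 stamp: [2, 0, 0]
[0, 1, 0] <= [2, 0, 0]? False
[2, 0, 0] <= [0, 1, 0]? False
Relation: concurrent

Answer: concurrent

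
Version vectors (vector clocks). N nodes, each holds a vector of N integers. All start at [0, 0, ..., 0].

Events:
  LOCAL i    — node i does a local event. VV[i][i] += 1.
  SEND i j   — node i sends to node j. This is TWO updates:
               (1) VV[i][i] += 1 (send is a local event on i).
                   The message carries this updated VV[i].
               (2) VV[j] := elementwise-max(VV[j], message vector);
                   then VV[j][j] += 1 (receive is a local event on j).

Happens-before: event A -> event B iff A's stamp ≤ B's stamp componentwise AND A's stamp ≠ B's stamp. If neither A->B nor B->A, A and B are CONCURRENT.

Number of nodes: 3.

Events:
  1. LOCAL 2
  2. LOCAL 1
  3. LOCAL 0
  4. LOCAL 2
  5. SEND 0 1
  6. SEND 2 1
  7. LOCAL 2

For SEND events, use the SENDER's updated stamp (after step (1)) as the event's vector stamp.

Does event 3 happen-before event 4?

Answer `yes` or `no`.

Initial: VV[0]=[0, 0, 0]
Initial: VV[1]=[0, 0, 0]
Initial: VV[2]=[0, 0, 0]
Event 1: LOCAL 2: VV[2][2]++ -> VV[2]=[0, 0, 1]
Event 2: LOCAL 1: VV[1][1]++ -> VV[1]=[0, 1, 0]
Event 3: LOCAL 0: VV[0][0]++ -> VV[0]=[1, 0, 0]
Event 4: LOCAL 2: VV[2][2]++ -> VV[2]=[0, 0, 2]
Event 5: SEND 0->1: VV[0][0]++ -> VV[0]=[2, 0, 0], msg_vec=[2, 0, 0]; VV[1]=max(VV[1],msg_vec) then VV[1][1]++ -> VV[1]=[2, 2, 0]
Event 6: SEND 2->1: VV[2][2]++ -> VV[2]=[0, 0, 3], msg_vec=[0, 0, 3]; VV[1]=max(VV[1],msg_vec) then VV[1][1]++ -> VV[1]=[2, 3, 3]
Event 7: LOCAL 2: VV[2][2]++ -> VV[2]=[0, 0, 4]
Event 3 stamp: [1, 0, 0]
Event 4 stamp: [0, 0, 2]
[1, 0, 0] <= [0, 0, 2]? False. Equal? False. Happens-before: False

Answer: no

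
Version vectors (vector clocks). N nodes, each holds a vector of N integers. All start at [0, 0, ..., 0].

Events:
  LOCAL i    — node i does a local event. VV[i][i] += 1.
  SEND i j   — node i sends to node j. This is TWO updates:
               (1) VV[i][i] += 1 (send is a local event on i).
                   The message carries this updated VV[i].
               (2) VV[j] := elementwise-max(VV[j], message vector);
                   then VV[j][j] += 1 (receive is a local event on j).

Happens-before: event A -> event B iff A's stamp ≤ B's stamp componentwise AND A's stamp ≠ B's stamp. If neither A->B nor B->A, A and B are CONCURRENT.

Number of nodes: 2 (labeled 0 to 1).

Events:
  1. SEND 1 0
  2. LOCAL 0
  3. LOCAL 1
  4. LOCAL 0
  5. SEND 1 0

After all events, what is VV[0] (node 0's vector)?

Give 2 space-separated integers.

Answer: 4 3

Derivation:
Initial: VV[0]=[0, 0]
Initial: VV[1]=[0, 0]
Event 1: SEND 1->0: VV[1][1]++ -> VV[1]=[0, 1], msg_vec=[0, 1]; VV[0]=max(VV[0],msg_vec) then VV[0][0]++ -> VV[0]=[1, 1]
Event 2: LOCAL 0: VV[0][0]++ -> VV[0]=[2, 1]
Event 3: LOCAL 1: VV[1][1]++ -> VV[1]=[0, 2]
Event 4: LOCAL 0: VV[0][0]++ -> VV[0]=[3, 1]
Event 5: SEND 1->0: VV[1][1]++ -> VV[1]=[0, 3], msg_vec=[0, 3]; VV[0]=max(VV[0],msg_vec) then VV[0][0]++ -> VV[0]=[4, 3]
Final vectors: VV[0]=[4, 3]; VV[1]=[0, 3]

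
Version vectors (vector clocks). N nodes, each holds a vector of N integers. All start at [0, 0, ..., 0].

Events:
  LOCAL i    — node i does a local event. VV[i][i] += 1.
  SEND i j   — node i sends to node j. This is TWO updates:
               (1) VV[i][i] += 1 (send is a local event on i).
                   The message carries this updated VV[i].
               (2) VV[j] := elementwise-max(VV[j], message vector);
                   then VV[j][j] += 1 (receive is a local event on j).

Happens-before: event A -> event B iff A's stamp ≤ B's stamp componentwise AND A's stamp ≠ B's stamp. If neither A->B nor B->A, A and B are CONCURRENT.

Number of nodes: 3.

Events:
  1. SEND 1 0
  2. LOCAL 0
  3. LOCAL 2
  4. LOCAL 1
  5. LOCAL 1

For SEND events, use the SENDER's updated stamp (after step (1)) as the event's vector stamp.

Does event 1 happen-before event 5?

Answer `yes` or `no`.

Answer: yes

Derivation:
Initial: VV[0]=[0, 0, 0]
Initial: VV[1]=[0, 0, 0]
Initial: VV[2]=[0, 0, 0]
Event 1: SEND 1->0: VV[1][1]++ -> VV[1]=[0, 1, 0], msg_vec=[0, 1, 0]; VV[0]=max(VV[0],msg_vec) then VV[0][0]++ -> VV[0]=[1, 1, 0]
Event 2: LOCAL 0: VV[0][0]++ -> VV[0]=[2, 1, 0]
Event 3: LOCAL 2: VV[2][2]++ -> VV[2]=[0, 0, 1]
Event 4: LOCAL 1: VV[1][1]++ -> VV[1]=[0, 2, 0]
Event 5: LOCAL 1: VV[1][1]++ -> VV[1]=[0, 3, 0]
Event 1 stamp: [0, 1, 0]
Event 5 stamp: [0, 3, 0]
[0, 1, 0] <= [0, 3, 0]? True. Equal? False. Happens-before: True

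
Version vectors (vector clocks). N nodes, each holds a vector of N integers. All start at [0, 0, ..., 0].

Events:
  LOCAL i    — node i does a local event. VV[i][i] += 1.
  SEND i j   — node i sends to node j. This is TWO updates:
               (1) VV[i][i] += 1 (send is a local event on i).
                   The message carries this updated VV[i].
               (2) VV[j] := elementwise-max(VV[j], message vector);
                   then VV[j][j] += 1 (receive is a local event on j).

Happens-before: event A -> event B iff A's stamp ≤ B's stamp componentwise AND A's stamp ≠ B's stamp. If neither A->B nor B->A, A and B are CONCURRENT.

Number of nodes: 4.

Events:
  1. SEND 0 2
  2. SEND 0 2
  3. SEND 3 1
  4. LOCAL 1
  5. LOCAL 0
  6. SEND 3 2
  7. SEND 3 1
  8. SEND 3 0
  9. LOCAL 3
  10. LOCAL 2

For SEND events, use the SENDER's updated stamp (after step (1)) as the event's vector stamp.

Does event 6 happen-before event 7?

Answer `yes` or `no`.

Initial: VV[0]=[0, 0, 0, 0]
Initial: VV[1]=[0, 0, 0, 0]
Initial: VV[2]=[0, 0, 0, 0]
Initial: VV[3]=[0, 0, 0, 0]
Event 1: SEND 0->2: VV[0][0]++ -> VV[0]=[1, 0, 0, 0], msg_vec=[1, 0, 0, 0]; VV[2]=max(VV[2],msg_vec) then VV[2][2]++ -> VV[2]=[1, 0, 1, 0]
Event 2: SEND 0->2: VV[0][0]++ -> VV[0]=[2, 0, 0, 0], msg_vec=[2, 0, 0, 0]; VV[2]=max(VV[2],msg_vec) then VV[2][2]++ -> VV[2]=[2, 0, 2, 0]
Event 3: SEND 3->1: VV[3][3]++ -> VV[3]=[0, 0, 0, 1], msg_vec=[0, 0, 0, 1]; VV[1]=max(VV[1],msg_vec) then VV[1][1]++ -> VV[1]=[0, 1, 0, 1]
Event 4: LOCAL 1: VV[1][1]++ -> VV[1]=[0, 2, 0, 1]
Event 5: LOCAL 0: VV[0][0]++ -> VV[0]=[3, 0, 0, 0]
Event 6: SEND 3->2: VV[3][3]++ -> VV[3]=[0, 0, 0, 2], msg_vec=[0, 0, 0, 2]; VV[2]=max(VV[2],msg_vec) then VV[2][2]++ -> VV[2]=[2, 0, 3, 2]
Event 7: SEND 3->1: VV[3][3]++ -> VV[3]=[0, 0, 0, 3], msg_vec=[0, 0, 0, 3]; VV[1]=max(VV[1],msg_vec) then VV[1][1]++ -> VV[1]=[0, 3, 0, 3]
Event 8: SEND 3->0: VV[3][3]++ -> VV[3]=[0, 0, 0, 4], msg_vec=[0, 0, 0, 4]; VV[0]=max(VV[0],msg_vec) then VV[0][0]++ -> VV[0]=[4, 0, 0, 4]
Event 9: LOCAL 3: VV[3][3]++ -> VV[3]=[0, 0, 0, 5]
Event 10: LOCAL 2: VV[2][2]++ -> VV[2]=[2, 0, 4, 2]
Event 6 stamp: [0, 0, 0, 2]
Event 7 stamp: [0, 0, 0, 3]
[0, 0, 0, 2] <= [0, 0, 0, 3]? True. Equal? False. Happens-before: True

Answer: yes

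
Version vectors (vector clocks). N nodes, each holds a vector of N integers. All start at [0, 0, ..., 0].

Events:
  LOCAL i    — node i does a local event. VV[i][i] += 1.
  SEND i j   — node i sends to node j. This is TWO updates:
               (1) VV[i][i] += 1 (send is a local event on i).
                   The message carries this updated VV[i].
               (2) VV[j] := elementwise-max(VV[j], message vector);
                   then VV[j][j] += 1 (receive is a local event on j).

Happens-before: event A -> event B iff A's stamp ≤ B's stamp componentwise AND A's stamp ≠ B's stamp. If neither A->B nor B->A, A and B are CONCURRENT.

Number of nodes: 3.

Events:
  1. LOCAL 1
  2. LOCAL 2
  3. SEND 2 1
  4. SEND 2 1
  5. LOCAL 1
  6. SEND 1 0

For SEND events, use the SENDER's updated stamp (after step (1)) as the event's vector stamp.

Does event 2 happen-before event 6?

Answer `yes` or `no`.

Answer: yes

Derivation:
Initial: VV[0]=[0, 0, 0]
Initial: VV[1]=[0, 0, 0]
Initial: VV[2]=[0, 0, 0]
Event 1: LOCAL 1: VV[1][1]++ -> VV[1]=[0, 1, 0]
Event 2: LOCAL 2: VV[2][2]++ -> VV[2]=[0, 0, 1]
Event 3: SEND 2->1: VV[2][2]++ -> VV[2]=[0, 0, 2], msg_vec=[0, 0, 2]; VV[1]=max(VV[1],msg_vec) then VV[1][1]++ -> VV[1]=[0, 2, 2]
Event 4: SEND 2->1: VV[2][2]++ -> VV[2]=[0, 0, 3], msg_vec=[0, 0, 3]; VV[1]=max(VV[1],msg_vec) then VV[1][1]++ -> VV[1]=[0, 3, 3]
Event 5: LOCAL 1: VV[1][1]++ -> VV[1]=[0, 4, 3]
Event 6: SEND 1->0: VV[1][1]++ -> VV[1]=[0, 5, 3], msg_vec=[0, 5, 3]; VV[0]=max(VV[0],msg_vec) then VV[0][0]++ -> VV[0]=[1, 5, 3]
Event 2 stamp: [0, 0, 1]
Event 6 stamp: [0, 5, 3]
[0, 0, 1] <= [0, 5, 3]? True. Equal? False. Happens-before: True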